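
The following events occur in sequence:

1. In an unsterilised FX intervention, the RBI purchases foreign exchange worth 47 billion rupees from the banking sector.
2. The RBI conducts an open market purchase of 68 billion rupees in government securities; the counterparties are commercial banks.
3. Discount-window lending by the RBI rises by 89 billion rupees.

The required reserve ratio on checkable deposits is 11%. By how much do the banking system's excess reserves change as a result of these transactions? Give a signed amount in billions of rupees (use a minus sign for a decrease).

+204 billion

FX purchase 47 billion rupees: reserves +47B, deposits 0.
OMO purchase (from banks) 68 billion rupees: reserves +68B, deposits 0.
Discount-window loan 89 billion rupees: reserves +89B, deposits 0.
Totals: Δreserves = +204B, Δdeposits = 0.
Δrequired reserves = 11% × 0 = 0.
Δexcess reserves = Δreserves − Δrequired = +204B − (0) = +204 billion.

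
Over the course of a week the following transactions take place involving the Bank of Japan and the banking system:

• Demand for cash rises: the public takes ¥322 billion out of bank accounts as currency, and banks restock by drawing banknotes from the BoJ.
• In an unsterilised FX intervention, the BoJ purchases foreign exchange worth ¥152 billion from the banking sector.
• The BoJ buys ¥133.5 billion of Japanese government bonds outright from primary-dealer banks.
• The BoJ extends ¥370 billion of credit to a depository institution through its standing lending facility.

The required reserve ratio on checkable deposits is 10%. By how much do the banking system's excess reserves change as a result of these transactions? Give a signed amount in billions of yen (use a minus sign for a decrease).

+¥365.7 billion

Currency withdrawal ¥322 billion: reserves −¥322B, deposits −¥322B.
FX purchase ¥152 billion: reserves +¥152B, deposits 0.
OMO purchase (from banks) ¥133.5 billion: reserves +¥133.5B, deposits 0.
Discount-window loan ¥370 billion: reserves +¥370B, deposits 0.
Totals: Δreserves = +¥333.5B, Δdeposits = −¥322B.
Δrequired reserves = 10% × −¥322B = −¥32.2B.
Δexcess reserves = Δreserves − Δrequired = +¥333.5B − (−¥32.2B) = +¥365.7 billion.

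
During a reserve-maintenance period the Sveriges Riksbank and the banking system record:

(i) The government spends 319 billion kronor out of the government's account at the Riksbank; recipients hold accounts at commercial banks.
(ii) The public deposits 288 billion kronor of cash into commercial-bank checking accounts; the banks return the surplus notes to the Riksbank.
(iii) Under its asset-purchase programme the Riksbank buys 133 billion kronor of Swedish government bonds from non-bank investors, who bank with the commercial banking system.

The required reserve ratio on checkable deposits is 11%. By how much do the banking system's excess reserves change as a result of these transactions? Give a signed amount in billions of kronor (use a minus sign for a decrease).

+658.6 billion

Government spending 319 billion kronor: reserves +319B, deposits +319B.
Currency deposit 288 billion kronor: reserves +288B, deposits +288B.
Asset purchase (from non-banks) 133 billion kronor: reserves +133B, deposits +133B.
Totals: Δreserves = +740B, Δdeposits = +740B.
Δrequired reserves = 11% × +740B = +81.4B.
Δexcess reserves = Δreserves − Δrequired = +740B − (+81.4B) = +658.6 billion.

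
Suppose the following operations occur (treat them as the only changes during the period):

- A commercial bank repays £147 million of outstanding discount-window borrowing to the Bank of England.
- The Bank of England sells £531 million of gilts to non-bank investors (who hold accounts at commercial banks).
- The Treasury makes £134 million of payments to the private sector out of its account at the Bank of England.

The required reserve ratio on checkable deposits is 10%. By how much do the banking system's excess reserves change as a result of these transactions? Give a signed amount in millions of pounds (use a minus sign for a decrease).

-£504.3 million

Discount-window repayment £147 million: reserves −£147M, deposits 0.
Asset sale (to non-banks) £531 million: reserves −£531M, deposits −£531M.
Government spending £134 million: reserves +£134M, deposits +£134M.
Totals: Δreserves = −£544M, Δdeposits = −£397M.
Δrequired reserves = 10% × −£397M = −£39.7M.
Δexcess reserves = Δreserves − Δrequired = −£544M − (−£39.7M) = -£504.3 million.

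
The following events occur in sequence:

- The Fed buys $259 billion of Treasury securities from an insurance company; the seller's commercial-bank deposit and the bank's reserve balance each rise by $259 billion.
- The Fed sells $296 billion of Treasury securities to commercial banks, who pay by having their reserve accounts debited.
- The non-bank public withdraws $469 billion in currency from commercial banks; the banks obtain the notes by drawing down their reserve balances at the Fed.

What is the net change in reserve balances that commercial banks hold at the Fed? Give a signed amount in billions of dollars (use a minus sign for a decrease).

Asset purchase (from non-banks) $259 billion: the Fed pays by crediting reserve accounts → +$259B.
OMO sale (to banks) $296 billion: the buying banks pay out of their reserve balances → −$296B.
Currency withdrawal $469 billion: banks swap reserves for currency → −$469B.
Net: 259 − 296 − 469 = -$506 billion.

-$506 billion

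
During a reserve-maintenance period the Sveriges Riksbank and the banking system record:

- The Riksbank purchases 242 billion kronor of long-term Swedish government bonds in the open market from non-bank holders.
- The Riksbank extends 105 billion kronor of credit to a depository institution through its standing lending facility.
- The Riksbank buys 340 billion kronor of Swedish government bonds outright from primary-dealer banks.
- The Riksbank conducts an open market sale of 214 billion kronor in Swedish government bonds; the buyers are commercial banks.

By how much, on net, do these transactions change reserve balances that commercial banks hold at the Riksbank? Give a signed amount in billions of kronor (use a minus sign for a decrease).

Asset purchase (from non-banks) 242 billion kronor: the Riksbank pays by crediting reserve accounts → +242B.
Discount-window loan 105 billion kronor: the loan is credited to the bank's reserve account → +105B.
OMO purchase (from banks) 340 billion kronor: the Riksbank pays by crediting reserve accounts → +340B.
OMO sale (to banks) 214 billion kronor: the buying banks pay out of their reserve balances → −214B.
Net: 242 + 105 + 340 − 214 = +473 billion.

+473 billion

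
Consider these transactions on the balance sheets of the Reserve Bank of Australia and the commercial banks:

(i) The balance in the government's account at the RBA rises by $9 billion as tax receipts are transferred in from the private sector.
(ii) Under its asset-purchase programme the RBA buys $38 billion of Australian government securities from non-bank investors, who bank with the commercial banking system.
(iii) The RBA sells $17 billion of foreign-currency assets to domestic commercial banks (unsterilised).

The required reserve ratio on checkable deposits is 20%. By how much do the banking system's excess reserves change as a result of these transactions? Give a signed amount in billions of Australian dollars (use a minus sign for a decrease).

Government account inflow $9 billion: reserves −$9B, deposits −$9B.
Asset purchase (from non-banks) $38 billion: reserves +$38B, deposits +$38B.
FX sale $17 billion: reserves −$17B, deposits 0.
Totals: Δreserves = +$12B, Δdeposits = +$29B.
Δrequired reserves = 20% × +$29B = +$5.8B.
Δexcess reserves = Δreserves − Δrequired = +$12B − (+$5.8B) = +$6.2 billion.

+$6.2 billion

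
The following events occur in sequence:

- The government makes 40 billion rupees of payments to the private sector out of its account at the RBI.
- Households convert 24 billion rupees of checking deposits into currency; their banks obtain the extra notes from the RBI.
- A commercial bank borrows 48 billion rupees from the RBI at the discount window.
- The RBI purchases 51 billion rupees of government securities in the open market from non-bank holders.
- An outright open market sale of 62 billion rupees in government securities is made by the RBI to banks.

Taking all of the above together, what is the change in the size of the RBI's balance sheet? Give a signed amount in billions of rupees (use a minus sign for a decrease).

+37 billion

RBI balance sheet:
  Assets:      Securities −11B, Loans to banks +48B
  Liabilities: Bank reserves +53B, Currency in circulation +24B, Government deposits −40B
Commercial banking system:
  Assets:      Reserves at CB +53B, Securities +62B
  Liabilities: Checkable deposits +67B, Borrowings from CB +48B
Change in total RBI assets = +37 billion.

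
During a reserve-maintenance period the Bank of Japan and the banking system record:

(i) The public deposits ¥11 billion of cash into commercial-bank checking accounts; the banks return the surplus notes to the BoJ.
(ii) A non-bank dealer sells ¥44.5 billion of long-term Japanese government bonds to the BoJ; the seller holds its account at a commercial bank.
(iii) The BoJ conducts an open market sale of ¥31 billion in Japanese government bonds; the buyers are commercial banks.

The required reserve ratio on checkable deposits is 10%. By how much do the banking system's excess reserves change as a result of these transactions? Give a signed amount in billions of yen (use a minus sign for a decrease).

+¥18.95 billion

Currency deposit ¥11 billion: reserves +¥11B, deposits +¥11B.
Asset purchase (from non-banks) ¥44.5 billion: reserves +¥44.5B, deposits +¥44.5B.
OMO sale (to banks) ¥31 billion: reserves −¥31B, deposits 0.
Totals: Δreserves = +¥24.5B, Δdeposits = +¥55.5B.
Δrequired reserves = 10% × +¥55.5B = +¥5.55B.
Δexcess reserves = Δreserves − Δrequired = +¥24.5B − (+¥5.55B) = +¥18.95 billion.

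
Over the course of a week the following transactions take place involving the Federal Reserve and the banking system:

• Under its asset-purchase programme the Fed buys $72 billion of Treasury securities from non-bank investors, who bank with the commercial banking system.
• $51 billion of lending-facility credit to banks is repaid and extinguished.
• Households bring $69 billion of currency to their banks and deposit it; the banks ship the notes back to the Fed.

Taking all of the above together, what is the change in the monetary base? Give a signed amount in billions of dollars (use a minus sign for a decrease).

+$21 billion

Fed balance sheet:
  Assets:      Securities +$72B, Loans to banks −$51B
  Liabilities: Bank reserves +$90B, Currency in circulation −$69B
Monetary base = currency + reserves: −$69B + (+$90B) = +$21 billion.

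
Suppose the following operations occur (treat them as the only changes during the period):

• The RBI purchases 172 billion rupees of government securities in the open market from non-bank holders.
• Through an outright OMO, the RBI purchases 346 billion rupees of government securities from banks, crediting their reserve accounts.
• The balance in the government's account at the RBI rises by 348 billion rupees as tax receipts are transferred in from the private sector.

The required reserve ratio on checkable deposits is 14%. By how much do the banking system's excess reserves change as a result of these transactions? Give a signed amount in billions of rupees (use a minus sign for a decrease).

+194.64 billion

Asset purchase (from non-banks) 172 billion rupees: reserves +172B, deposits +172B.
OMO purchase (from banks) 346 billion rupees: reserves +346B, deposits 0.
Government account inflow 348 billion rupees: reserves −348B, deposits −348B.
Totals: Δreserves = +170B, Δdeposits = −176B.
Δrequired reserves = 14% × −176B = −24.64B.
Δexcess reserves = Δreserves − Δrequired = +170B − (−24.64B) = +194.64 billion.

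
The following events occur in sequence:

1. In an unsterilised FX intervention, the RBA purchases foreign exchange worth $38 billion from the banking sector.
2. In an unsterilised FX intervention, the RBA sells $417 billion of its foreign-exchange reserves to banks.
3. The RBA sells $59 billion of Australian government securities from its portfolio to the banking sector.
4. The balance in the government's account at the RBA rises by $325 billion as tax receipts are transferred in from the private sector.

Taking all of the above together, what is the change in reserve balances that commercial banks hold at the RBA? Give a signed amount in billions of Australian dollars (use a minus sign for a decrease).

RBA balance sheet:
  Assets:      Securities −$59B, Foreign assets −$379B
  Liabilities: Bank reserves −$763B, Government deposits +$325B
So the change in reserve balances that commercial banks hold at the RBA is -$763 billion.

-$763 billion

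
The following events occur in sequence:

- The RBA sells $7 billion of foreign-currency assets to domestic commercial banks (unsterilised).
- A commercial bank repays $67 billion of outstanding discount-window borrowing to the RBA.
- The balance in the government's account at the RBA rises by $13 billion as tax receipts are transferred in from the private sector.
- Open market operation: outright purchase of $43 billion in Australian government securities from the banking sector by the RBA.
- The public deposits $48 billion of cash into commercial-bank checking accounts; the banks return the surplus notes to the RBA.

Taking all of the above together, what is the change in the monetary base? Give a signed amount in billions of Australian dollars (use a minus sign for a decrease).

FX sale $7 billion: RBA balance sheet contracts → −$7B.
Discount-window repayment $67 billion: RBA balance sheet contracts → −$67B.
Government account inflow $13 billion: reserves shift to a non-base liability → −$13B.
OMO purchase (from banks) $43 billion: RBA balance sheet expands → +$43B.
Currency deposit $48 billion: just a shift between currency and reserves — both are base money → 0.
Net: −7 − 67 − 13 + 43 + 0 = -$44 billion.

-$44 billion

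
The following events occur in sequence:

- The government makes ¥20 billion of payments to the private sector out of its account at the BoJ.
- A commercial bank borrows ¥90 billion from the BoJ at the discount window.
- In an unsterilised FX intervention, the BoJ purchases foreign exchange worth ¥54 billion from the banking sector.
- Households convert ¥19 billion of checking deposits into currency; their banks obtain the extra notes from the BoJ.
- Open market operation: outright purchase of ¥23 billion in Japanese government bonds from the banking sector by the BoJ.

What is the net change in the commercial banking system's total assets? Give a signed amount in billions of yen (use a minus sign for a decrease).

+¥91 billion

BoJ balance sheet:
  Assets:      Securities +¥23B, Loans to banks +¥90B, Foreign assets +¥54B
  Liabilities: Bank reserves +¥168B, Currency in circulation +¥19B, Government deposits −¥20B
Commercial banking system:
  Assets:      Reserves at CB +¥168B, Securities −¥23B, Foreign assets −¥54B
  Liabilities: Checkable deposits +¥1B, Borrowings from CB +¥90B
Change in total bank assets = +¥91 billion.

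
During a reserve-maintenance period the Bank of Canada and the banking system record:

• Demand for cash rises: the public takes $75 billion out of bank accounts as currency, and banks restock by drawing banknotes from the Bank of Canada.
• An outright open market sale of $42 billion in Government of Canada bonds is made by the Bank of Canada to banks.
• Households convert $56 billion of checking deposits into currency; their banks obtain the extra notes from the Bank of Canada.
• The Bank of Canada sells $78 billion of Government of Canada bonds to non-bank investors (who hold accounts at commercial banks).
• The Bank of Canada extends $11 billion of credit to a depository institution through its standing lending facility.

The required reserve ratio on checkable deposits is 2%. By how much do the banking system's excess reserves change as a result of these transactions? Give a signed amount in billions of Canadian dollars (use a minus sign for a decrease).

Currency withdrawal $75 billion: reserves −$75B, deposits −$75B.
OMO sale (to banks) $42 billion: reserves −$42B, deposits 0.
Currency withdrawal $56 billion: reserves −$56B, deposits −$56B.
Asset sale (to non-banks) $78 billion: reserves −$78B, deposits −$78B.
Discount-window loan $11 billion: reserves +$11B, deposits 0.
Totals: Δreserves = −$240B, Δdeposits = −$209B.
Δrequired reserves = 2% × −$209B = −$4.18B.
Δexcess reserves = Δreserves − Δrequired = −$240B − (−$4.18B) = -$235.82 billion.

-$235.82 billion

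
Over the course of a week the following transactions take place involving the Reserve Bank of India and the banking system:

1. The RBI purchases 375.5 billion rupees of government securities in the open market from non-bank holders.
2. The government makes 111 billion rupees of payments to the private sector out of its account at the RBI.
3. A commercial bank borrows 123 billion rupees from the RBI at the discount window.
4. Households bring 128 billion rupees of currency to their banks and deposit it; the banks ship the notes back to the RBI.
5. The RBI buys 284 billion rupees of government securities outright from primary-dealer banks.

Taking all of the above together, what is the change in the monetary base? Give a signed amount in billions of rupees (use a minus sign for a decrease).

+893.5 billion

RBI balance sheet:
  Assets:      Securities +659.5B, Loans to banks +123B
  Liabilities: Bank reserves +1021.5B, Currency in circulation −128B, Government deposits −111B
Commercial banking system:
  Assets:      Reserves at CB +1021.5B, Securities −284B
  Liabilities: Checkable deposits +614.5B, Borrowings from CB +123B
Monetary base = currency + reserves: −128B + (+1021.5B) = +893.5 billion.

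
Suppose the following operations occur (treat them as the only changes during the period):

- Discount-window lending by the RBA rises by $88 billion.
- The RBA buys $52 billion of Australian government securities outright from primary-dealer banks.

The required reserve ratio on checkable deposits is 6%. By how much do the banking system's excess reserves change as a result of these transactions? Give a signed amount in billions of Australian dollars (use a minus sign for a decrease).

Discount-window loan $88 billion: reserves +$88B, deposits 0.
OMO purchase (from banks) $52 billion: reserves +$52B, deposits 0.
Totals: Δreserves = +$140B, Δdeposits = 0.
Δrequired reserves = 6% × 0 = 0.
Δexcess reserves = Δreserves − Δrequired = +$140B − (0) = +$140 billion.

+$140 billion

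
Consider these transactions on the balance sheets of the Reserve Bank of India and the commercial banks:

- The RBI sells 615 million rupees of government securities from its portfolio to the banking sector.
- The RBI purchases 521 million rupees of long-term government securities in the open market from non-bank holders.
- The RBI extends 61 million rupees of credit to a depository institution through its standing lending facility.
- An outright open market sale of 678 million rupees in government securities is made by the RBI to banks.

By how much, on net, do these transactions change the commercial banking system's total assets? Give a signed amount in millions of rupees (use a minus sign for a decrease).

+582 million

OMO sale (to banks) 615 million rupees: just an asset swap on bank balance sheets → 0.
Asset purchase (from non-banks) 521 million rupees: bank balance sheets expand → +521M.
Discount-window loan 61 million rupees: bank balance sheets expand → +61M.
OMO sale (to banks) 678 million rupees: just an asset swap on bank balance sheets → 0.
Net: 0 + 521 + 61 + 0 = +582 million.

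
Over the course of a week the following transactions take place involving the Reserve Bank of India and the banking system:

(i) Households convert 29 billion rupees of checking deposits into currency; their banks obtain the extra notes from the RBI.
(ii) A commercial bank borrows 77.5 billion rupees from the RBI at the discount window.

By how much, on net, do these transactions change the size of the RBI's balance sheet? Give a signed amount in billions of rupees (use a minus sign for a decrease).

+77.5 billion

Currency withdrawal 29 billion rupees: only the composition of liabilities changes → 0.
Discount-window loan 77.5 billion rupees: an RBI asset is acquired → +77.5B.
Net: 0 + 77.5 = +77.5 billion.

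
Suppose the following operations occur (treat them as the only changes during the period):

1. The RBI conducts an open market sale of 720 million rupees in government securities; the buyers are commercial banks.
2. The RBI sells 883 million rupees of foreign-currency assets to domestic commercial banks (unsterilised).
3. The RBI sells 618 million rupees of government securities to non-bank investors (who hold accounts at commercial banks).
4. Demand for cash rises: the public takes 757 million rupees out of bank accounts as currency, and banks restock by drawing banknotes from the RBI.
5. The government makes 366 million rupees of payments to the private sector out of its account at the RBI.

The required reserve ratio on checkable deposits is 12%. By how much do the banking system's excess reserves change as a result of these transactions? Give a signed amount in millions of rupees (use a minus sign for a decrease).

OMO sale (to banks) 720 million rupees: reserves −720M, deposits 0.
FX sale 883 million rupees: reserves −883M, deposits 0.
Asset sale (to non-banks) 618 million rupees: reserves −618M, deposits −618M.
Currency withdrawal 757 million rupees: reserves −757M, deposits −757M.
Government spending 366 million rupees: reserves +366M, deposits +366M.
Totals: Δreserves = −2612M, Δdeposits = −1009M.
Δrequired reserves = 12% × −1009M = −121.08M.
Δexcess reserves = Δreserves − Δrequired = −2612M − (−121.08M) = -2490.92 million.

-2490.92 million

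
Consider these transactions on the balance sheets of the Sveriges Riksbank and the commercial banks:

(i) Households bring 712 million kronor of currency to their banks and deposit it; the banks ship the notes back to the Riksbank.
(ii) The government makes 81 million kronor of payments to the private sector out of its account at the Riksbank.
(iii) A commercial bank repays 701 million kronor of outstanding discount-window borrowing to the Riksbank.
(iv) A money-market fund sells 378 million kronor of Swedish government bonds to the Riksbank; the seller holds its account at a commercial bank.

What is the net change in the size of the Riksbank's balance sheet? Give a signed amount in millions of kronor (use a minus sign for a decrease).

-323 million

Currency deposit 712 million kronor: only the composition of liabilities changes → 0.
Government spending 81 million kronor: only the composition of liabilities changes → 0.
Discount-window repayment 701 million kronor: a Riksbank asset is shed → −701M.
Asset purchase (from non-banks) 378 million kronor: a Riksbank asset is acquired → +378M.
Net: 0 + 0 − 701 + 378 = -323 million.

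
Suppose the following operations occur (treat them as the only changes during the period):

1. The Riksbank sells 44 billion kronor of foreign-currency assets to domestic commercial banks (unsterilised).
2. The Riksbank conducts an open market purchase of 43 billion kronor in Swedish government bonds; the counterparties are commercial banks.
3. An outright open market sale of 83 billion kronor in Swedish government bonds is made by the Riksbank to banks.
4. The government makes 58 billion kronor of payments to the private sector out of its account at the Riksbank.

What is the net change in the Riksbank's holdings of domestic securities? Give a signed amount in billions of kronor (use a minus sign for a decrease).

Riksbank balance sheet:
  Assets:      Securities −40B, Foreign assets −44B
  Liabilities: Bank reserves −26B, Government deposits −58B
So the change in the Riksbank's holdings of domestic securities is -40 billion.

-40 billion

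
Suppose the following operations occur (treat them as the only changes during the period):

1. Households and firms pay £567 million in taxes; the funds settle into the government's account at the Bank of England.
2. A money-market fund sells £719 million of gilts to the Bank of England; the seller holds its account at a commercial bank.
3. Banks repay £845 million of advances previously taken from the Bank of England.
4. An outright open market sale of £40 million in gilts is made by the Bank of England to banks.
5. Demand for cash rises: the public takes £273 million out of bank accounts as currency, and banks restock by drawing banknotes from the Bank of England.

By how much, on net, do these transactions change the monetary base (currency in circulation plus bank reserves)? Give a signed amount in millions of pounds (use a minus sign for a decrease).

Government account inflow £567 million: reserves shift to a non-base liability → −£567M.
Asset purchase (from non-banks) £719 million: Bank of England balance sheet expands → +£719M.
Discount-window repayment £845 million: Bank of England balance sheet contracts → −£845M.
OMO sale (to banks) £40 million: Bank of England balance sheet contracts → −£40M.
Currency withdrawal £273 million: just a shift between currency and reserves — both are base money → 0.
Net: −567 + 719 − 845 − 40 + 0 = -£733 million.

-£733 million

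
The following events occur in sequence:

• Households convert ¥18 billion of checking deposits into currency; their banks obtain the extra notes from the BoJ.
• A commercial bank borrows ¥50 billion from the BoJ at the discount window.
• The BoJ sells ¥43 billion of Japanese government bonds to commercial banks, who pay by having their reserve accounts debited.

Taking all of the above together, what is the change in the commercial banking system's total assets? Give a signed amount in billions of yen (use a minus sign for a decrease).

Currency withdrawal ¥18 billion: bank balance sheets shrink → −¥18B.
Discount-window loan ¥50 billion: bank balance sheets expand → +¥50B.
OMO sale (to banks) ¥43 billion: just an asset swap on bank balance sheets → 0.
Net: −18 + 50 + 0 = +¥32 billion.

+¥32 billion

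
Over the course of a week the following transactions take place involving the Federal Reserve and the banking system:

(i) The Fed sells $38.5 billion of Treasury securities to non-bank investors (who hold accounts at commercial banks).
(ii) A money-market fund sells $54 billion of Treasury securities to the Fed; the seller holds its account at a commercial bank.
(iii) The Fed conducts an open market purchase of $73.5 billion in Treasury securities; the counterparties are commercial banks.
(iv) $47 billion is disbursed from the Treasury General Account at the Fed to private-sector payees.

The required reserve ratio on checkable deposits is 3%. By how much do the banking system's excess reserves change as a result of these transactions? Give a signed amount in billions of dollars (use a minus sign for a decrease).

+$134.125 billion

Asset sale (to non-banks) $38.5 billion: reserves −$38.5B, deposits −$38.5B.
Asset purchase (from non-banks) $54 billion: reserves +$54B, deposits +$54B.
OMO purchase (from banks) $73.5 billion: reserves +$73.5B, deposits 0.
Government spending $47 billion: reserves +$47B, deposits +$47B.
Totals: Δreserves = +$136B, Δdeposits = +$62.5B.
Δrequired reserves = 3% × +$62.5B = +$1.875B.
Δexcess reserves = Δreserves − Δrequired = +$136B − (+$1.875B) = +$134.125 billion.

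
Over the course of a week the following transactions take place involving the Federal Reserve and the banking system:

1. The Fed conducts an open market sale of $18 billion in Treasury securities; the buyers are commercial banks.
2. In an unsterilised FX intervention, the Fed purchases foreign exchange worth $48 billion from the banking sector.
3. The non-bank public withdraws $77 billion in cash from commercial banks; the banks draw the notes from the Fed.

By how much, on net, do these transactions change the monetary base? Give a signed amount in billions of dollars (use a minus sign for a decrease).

+$30 billion

Fed balance sheet:
  Assets:      Securities −$18B, Foreign assets +$48B
  Liabilities: Bank reserves −$47B, Currency in circulation +$77B
Monetary base = currency + reserves: +$77B + (−$47B) = +$30 billion.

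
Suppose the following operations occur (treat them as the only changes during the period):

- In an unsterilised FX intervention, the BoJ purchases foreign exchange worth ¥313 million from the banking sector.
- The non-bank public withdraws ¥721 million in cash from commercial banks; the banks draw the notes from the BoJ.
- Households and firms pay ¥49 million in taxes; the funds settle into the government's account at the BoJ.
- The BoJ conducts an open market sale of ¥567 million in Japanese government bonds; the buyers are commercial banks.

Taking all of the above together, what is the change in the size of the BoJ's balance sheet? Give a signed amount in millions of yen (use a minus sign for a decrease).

FX purchase ¥313 million: a BoJ asset is acquired → +¥313M.
Currency withdrawal ¥721 million: only the composition of liabilities changes → 0.
Government account inflow ¥49 million: only the composition of liabilities changes → 0.
OMO sale (to banks) ¥567 million: a BoJ asset is shed → −¥567M.
Net: 313 + 0 + 0 − 567 = -¥254 million.

-¥254 million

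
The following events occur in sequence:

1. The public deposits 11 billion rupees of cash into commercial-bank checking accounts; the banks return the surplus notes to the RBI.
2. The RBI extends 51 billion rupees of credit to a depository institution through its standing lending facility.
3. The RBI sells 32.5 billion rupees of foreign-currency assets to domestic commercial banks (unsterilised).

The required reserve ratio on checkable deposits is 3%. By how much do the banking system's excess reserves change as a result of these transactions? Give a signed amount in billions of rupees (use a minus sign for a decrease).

Currency deposit 11 billion rupees: reserves +11B, deposits +11B.
Discount-window loan 51 billion rupees: reserves +51B, deposits 0.
FX sale 32.5 billion rupees: reserves −32.5B, deposits 0.
Totals: Δreserves = +29.5B, Δdeposits = +11B.
Δrequired reserves = 3% × +11B = +0.33B.
Δexcess reserves = Δreserves − Δrequired = +29.5B − (+0.33B) = +29.17 billion.

+29.17 billion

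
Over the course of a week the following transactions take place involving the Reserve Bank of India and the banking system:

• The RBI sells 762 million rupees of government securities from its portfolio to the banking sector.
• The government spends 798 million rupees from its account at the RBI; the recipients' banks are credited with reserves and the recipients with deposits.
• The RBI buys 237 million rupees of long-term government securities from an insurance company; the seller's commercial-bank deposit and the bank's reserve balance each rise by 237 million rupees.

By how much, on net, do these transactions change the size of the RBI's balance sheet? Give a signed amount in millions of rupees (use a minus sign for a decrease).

-525 million

OMO sale (to banks) 762 million rupees: an RBI asset is shed → −762M.
Government spending 798 million rupees: only the composition of liabilities changes → 0.
Asset purchase (from non-banks) 237 million rupees: an RBI asset is acquired → +237M.
Net: −762 + 0 + 237 = -525 million.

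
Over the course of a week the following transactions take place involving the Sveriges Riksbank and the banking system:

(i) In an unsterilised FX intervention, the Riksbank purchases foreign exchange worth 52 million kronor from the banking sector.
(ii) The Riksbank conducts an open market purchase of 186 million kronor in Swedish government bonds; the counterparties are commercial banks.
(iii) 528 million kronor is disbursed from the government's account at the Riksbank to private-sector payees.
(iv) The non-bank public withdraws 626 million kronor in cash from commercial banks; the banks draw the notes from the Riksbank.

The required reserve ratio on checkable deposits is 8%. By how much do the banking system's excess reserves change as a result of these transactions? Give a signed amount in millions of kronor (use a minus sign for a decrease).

+147.84 million

FX purchase 52 million kronor: reserves +52M, deposits 0.
OMO purchase (from banks) 186 million kronor: reserves +186M, deposits 0.
Government spending 528 million kronor: reserves +528M, deposits +528M.
Currency withdrawal 626 million kronor: reserves −626M, deposits −626M.
Totals: Δreserves = +140M, Δdeposits = −98M.
Δrequired reserves = 8% × −98M = −7.84M.
Δexcess reserves = Δreserves − Δrequired = +140M − (−7.84M) = +147.84 million.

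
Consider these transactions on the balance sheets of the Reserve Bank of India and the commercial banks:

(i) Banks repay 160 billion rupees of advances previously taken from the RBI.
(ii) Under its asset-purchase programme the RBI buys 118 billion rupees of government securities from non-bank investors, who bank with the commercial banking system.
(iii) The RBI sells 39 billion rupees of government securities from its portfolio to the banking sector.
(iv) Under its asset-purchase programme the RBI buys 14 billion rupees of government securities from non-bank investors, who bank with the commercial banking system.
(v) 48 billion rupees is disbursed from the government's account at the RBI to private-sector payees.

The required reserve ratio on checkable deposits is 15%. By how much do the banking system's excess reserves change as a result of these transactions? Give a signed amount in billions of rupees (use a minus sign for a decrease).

-46 billion

Discount-window repayment 160 billion rupees: reserves −160B, deposits 0.
Asset purchase (from non-banks) 118 billion rupees: reserves +118B, deposits +118B.
OMO sale (to banks) 39 billion rupees: reserves −39B, deposits 0.
Asset purchase (from non-banks) 14 billion rupees: reserves +14B, deposits +14B.
Government spending 48 billion rupees: reserves +48B, deposits +48B.
Totals: Δreserves = −19B, Δdeposits = +180B.
Δrequired reserves = 15% × +180B = +27B.
Δexcess reserves = Δreserves − Δrequired = −19B − (+27B) = -46 billion.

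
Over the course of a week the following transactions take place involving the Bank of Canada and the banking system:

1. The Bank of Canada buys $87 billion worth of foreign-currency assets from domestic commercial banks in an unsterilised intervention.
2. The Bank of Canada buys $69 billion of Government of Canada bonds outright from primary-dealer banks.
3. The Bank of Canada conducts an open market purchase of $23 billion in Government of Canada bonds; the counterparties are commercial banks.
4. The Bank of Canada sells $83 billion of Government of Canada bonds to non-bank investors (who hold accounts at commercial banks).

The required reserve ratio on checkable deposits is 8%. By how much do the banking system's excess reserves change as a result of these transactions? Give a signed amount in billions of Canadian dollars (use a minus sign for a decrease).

FX purchase $87 billion: reserves +$87B, deposits 0.
OMO purchase (from banks) $69 billion: reserves +$69B, deposits 0.
OMO purchase (from banks) $23 billion: reserves +$23B, deposits 0.
Asset sale (to non-banks) $83 billion: reserves −$83B, deposits −$83B.
Totals: Δreserves = +$96B, Δdeposits = −$83B.
Δrequired reserves = 8% × −$83B = −$6.64B.
Δexcess reserves = Δreserves − Δrequired = +$96B − (−$6.64B) = +$102.64 billion.

+$102.64 billion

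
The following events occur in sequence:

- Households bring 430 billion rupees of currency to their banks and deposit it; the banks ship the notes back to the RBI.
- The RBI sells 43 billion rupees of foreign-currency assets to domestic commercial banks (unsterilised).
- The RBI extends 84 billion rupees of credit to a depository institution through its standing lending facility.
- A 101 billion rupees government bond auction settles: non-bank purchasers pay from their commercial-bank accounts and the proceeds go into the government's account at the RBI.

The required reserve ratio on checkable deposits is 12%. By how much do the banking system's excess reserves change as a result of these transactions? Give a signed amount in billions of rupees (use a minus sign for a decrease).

Currency deposit 430 billion rupees: reserves +430B, deposits +430B.
FX sale 43 billion rupees: reserves −43B, deposits 0.
Discount-window loan 84 billion rupees: reserves +84B, deposits 0.
Government account inflow 101 billion rupees: reserves −101B, deposits −101B.
Totals: Δreserves = +370B, Δdeposits = +329B.
Δrequired reserves = 12% × +329B = +39.48B.
Δexcess reserves = Δreserves − Δrequired = +370B − (+39.48B) = +330.52 billion.

+330.52 billion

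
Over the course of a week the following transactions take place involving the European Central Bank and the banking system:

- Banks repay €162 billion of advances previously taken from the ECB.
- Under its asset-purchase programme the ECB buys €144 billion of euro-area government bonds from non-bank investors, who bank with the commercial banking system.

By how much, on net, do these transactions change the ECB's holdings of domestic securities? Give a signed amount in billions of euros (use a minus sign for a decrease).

Discount-window repayment €162 billion: the ECB's securities portfolio is untouched → 0.
Asset purchase (from non-banks) €144 billion: securities added to the ECB's portfolio → +€144B.
Net: 0 + 144 = +€144 billion.

+€144 billion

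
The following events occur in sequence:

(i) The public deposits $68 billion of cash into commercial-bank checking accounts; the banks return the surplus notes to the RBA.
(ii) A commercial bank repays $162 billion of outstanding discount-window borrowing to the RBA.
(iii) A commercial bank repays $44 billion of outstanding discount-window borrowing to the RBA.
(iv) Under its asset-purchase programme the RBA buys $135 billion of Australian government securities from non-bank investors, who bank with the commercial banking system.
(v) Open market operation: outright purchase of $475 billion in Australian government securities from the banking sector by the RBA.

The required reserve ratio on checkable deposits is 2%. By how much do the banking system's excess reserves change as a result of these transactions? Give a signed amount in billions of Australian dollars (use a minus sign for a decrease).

+$467.94 billion

Currency deposit $68 billion: reserves +$68B, deposits +$68B.
Discount-window repayment $162 billion: reserves −$162B, deposits 0.
Discount-window repayment $44 billion: reserves −$44B, deposits 0.
Asset purchase (from non-banks) $135 billion: reserves +$135B, deposits +$135B.
OMO purchase (from banks) $475 billion: reserves +$475B, deposits 0.
Totals: Δreserves = +$472B, Δdeposits = +$203B.
Δrequired reserves = 2% × +$203B = +$4.06B.
Δexcess reserves = Δreserves − Δrequired = +$472B − (+$4.06B) = +$467.94 billion.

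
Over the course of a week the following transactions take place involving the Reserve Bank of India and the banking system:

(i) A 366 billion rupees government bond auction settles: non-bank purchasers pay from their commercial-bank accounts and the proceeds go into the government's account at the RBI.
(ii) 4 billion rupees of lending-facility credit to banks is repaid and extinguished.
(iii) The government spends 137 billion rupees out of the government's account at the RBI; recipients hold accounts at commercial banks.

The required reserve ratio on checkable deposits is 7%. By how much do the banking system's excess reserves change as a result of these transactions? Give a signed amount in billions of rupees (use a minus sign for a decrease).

-216.97 billion

Government account inflow 366 billion rupees: reserves −366B, deposits −366B.
Discount-window repayment 4 billion rupees: reserves −4B, deposits 0.
Government spending 137 billion rupees: reserves +137B, deposits +137B.
Totals: Δreserves = −233B, Δdeposits = −229B.
Δrequired reserves = 7% × −229B = −16.03B.
Δexcess reserves = Δreserves − Δrequired = −233B − (−16.03B) = -216.97 billion.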